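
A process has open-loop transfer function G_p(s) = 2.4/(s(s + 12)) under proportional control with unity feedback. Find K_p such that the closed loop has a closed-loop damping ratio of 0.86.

Closed-loop characteristic equation: s² + 12s + K_p·2.4 = 0.
So ω_n = √(2.4K_p) and 2ζω_n = 12, giving ζ = 12/(2√(2.4K_p)).
Setting ζ = 0.86: √(2.4K_p) = 12/(2·0.86) = 6.977, so K_p = 48.67/2.4 = 20.3.

K_p = 20.3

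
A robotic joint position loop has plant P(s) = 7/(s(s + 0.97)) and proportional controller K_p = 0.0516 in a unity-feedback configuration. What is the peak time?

T_p = 8.85 s

From 1 + K_pP(s) = 0: s² + 0.97s + 0.3612 = 0 ⇒ ω_n = 0.601, ζ = 0.807.
Damped frequency ω_d = ω_n√(1−ζ²) = 0.3549 rad/s, so peak time T_p = π/ω_d = 8.85 s.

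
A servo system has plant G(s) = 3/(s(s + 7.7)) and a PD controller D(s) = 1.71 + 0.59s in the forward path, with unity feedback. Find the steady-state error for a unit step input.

0

The open loop D(s)G(s) has a pole at the origin (type 1), so the static position error constant is infinite and e_ss = 1/(1+∞) = 0.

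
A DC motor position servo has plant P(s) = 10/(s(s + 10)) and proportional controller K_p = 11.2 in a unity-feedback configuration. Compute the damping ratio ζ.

ζ = 0.472

1 + K_p·P(s) = 0 gives s² + 10s + 112 = 0.
So ω_n² = 112 ⇒ ω_n = 10.58 rad/s, and ζ = 10/(2ω_n) = 0.472.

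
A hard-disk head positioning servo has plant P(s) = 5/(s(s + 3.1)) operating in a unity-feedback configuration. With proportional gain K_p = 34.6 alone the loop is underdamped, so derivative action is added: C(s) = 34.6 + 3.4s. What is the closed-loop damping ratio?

ζ = 0.764

Forward path: (34.6 + 3.4s)·5/(s(s+3.1)). The closed-loop characteristic equation is s² + (3.1 + 5·3.4)s + 5·34.6 = 0.
That is s² + 20.1s + 173 = 0, so ω_n = 13.15 rad/s and ζ = 20.1/(2·13.15) = 0.7641.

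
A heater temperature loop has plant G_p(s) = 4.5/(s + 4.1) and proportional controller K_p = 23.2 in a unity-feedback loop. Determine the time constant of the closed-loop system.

τ = 0.00922 s

Closed-loop transfer function: T(s) = K_p·G_p(s)/(1 + K_p·G_p(s)) = 104.4/(s + 4.1 + 104.4) = 104.4/(s + 108.5).
Time constant τ = 1/108.5 = 0.00922 s.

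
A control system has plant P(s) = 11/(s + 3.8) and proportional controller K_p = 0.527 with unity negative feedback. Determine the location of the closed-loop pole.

Closed-loop transfer function: T(s) = K_p·P(s)/(1 + K_p·P(s)) = 5.797/(s + 3.8 + 5.797) = 5.797/(s + 9.597).
The closed-loop pole is at s = −9.597.

s = -9.597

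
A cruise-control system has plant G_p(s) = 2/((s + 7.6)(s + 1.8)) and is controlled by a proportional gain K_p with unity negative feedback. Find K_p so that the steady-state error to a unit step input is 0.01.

Steady-state error for a unit step on this type-0 loop is 1/(1 + K_p·G_p(0)).
G_p(0) = 0.1462. Require 1/(1 + K_p·0.1462) = 0.01, so 1 + 0.1462·K_p = 100.
K_p = (100 − 1)/0.1462 = 677.

K_p = 677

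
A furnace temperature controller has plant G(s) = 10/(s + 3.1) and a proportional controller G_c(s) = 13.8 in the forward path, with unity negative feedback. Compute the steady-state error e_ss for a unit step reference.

The loop is type 0. Static position error constant K_pos = G_c(0)·G(0) = 13.8·3.226 = 44.52.
Steady-state error to a unit step: e_ss = 1/(1+K_pos) = 1/45.52 = 0.022.

0.022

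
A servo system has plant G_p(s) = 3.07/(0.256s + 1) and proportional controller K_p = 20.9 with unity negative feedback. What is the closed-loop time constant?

τ = 0.00393 s

Closed loop: T(s) = K_p·G_p/(1+K_p·G_p) = 64.16/(0.256s + 1 + 64.16), with pole at s = −(1 + 64.16)/0.256 = −254.5.
Closed-loop time constant τ = 1/254.5 = 0.00393 s.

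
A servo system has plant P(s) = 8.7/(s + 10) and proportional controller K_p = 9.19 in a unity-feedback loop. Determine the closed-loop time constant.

τ = 0.0111 s

Closed-loop transfer function: T(s) = K_p·P(s)/(1 + K_p·P(s)) = 79.95/(s + 10 + 79.95) = 79.95/(s + 89.95).
Time constant τ = 1/89.95 = 0.0111 s.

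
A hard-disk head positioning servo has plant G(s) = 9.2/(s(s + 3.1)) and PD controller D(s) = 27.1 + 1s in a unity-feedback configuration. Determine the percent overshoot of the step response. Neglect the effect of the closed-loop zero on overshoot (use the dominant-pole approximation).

Forward path: (27.1 + 1s)·9.2/(s(s+3.1)). The closed-loop characteristic equation is s² + (3.1 + 9.2·1)s + 9.2·27.1 = 0.
That is s² + 12.3s + 249.3 = 0, so ω_n = 15.79 rad/s and ζ = 12.3/(2·15.79) = 0.3895.
%OS = 100·exp(−πζ/√(1−ζ²)) = 26.5%.

26.5%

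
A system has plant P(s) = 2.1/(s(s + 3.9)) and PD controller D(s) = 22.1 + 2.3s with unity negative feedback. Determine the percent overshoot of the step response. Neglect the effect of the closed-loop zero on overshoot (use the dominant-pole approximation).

7.27%

Forward path: (22.1 + 2.3s)·2.1/(s(s+3.9)). The closed-loop characteristic equation is s² + (3.9 + 2.1·2.3)s + 2.1·22.1 = 0.
That is s² + 8.73s + 46.41 = 0, so ω_n = 6.812 rad/s and ζ = 8.73/(2·6.812) = 0.6407.
%OS = 100·exp(−πζ/√(1−ζ²)) = 7.27%.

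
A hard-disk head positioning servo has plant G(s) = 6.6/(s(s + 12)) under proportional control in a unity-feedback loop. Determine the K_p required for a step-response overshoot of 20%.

From %OS = 100·exp(−πζ/√(1−ζ²)) = 20%, ζ = −ln(0.2)/√(π²+ln²(0.2)) = 0.4559.
Characteristic equation s² + 12s + 6.6K_p = 0 gives ζ = 12/(2√(6.6K_p)).
Setting ζ = 0.4559: √(6.6K_p) = 12/(2·0.4559) = 13.16, so K_p = 173.2/6.6 = 26.2.

K_p = 26.2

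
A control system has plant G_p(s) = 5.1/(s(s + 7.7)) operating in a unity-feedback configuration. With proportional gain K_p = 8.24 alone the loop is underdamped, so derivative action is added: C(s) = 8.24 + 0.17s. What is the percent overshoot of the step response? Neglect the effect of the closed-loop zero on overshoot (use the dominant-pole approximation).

Forward path: (8.24 + 0.17s)·5.1/(s(s+7.7)). The closed-loop characteristic equation is s² + (7.7 + 5.1·0.17)s + 5.1·8.24 = 0.
That is s² + 8.567s + 42.02 = 0, so ω_n = 6.483 rad/s and ζ = 8.567/(2·6.483) = 0.6608.
%OS = 100·exp(−πζ/√(1−ζ²)) = 6.29%.

6.29%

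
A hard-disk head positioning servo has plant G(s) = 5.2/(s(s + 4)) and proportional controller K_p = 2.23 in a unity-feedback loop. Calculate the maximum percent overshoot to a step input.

10.2%

The closed-loop denominator s² + 4s + 11.6 gives ω_n = √11.6 = 3.405 and ζ = 4/(2ω_n) = 0.5873.
%OS = 100·exp(−πζ/√(1−ζ²)) = 100·exp(−π·0.5873/√0.6551) = 10.2%.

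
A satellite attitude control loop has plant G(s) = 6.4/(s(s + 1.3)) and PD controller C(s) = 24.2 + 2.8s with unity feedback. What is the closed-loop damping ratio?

ζ = 0.772

Forward path: (24.2 + 2.8s)·6.4/(s(s+1.3)). The closed-loop characteristic equation is s² + (1.3 + 6.4·2.8)s + 6.4·24.2 = 0.
That is s² + 19.22s + 154.9 = 0, so ω_n = 12.45 rad/s and ζ = 19.22/(2·12.45) = 0.7722.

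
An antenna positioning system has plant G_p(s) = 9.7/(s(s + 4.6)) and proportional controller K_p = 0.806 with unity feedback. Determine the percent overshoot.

The closed-loop denominator s² + 4.6s + 7.818 gives ω_n = √7.818 = 2.796 and ζ = 4.6/(2ω_n) = 0.8226.
%OS = 100·exp(−πζ/√(1−ζ²)) = 100·exp(−π·0.8226/√0.3234) = 1.06%.

1.06%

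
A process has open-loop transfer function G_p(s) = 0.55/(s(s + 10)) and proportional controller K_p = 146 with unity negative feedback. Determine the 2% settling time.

Closed-loop characteristic equation: s² + 10s + 80.3 = 0, so ω_n = 8.961 rad/s and ζ = 10/(2·8.961) = 0.558.
2% settling time T_s ≈ 4/(ζω_n) = 4/5 = 0.8 s.

T_s ≈ 0.8 s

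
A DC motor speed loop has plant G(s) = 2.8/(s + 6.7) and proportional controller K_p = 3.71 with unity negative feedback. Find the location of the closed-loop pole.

Closed-loop transfer function: T(s) = K_p·G(s)/(1 + K_p·G(s)) = 10.39/(s + 6.7 + 10.39) = 10.39/(s + 17.09).
The closed-loop pole is at s = −17.09.

s = -17.09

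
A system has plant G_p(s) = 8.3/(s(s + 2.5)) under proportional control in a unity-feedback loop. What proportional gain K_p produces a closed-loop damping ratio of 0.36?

K_p = 1.45

Closed-loop characteristic equation: s² + 2.5s + K_p·8.3 = 0.
So ω_n = √(8.3K_p) and 2ζω_n = 2.5, giving ζ = 2.5/(2√(8.3K_p)).
Setting ζ = 0.36: √(8.3K_p) = 2.5/(2·0.36) = 3.472, so K_p = 12.06/8.3 = 1.45.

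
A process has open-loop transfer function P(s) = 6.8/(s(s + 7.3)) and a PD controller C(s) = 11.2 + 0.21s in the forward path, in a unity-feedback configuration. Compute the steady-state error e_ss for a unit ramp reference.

0.0959

The loop has one pole at the origin (type 1). Velocity error constant K_v = lim_{s→0} s·C(s)P(s) = 11.2·6.8/7.3 = 10.43.
Steady-state error to a unit ramp: e_ss = 1/K_v = 0.0959.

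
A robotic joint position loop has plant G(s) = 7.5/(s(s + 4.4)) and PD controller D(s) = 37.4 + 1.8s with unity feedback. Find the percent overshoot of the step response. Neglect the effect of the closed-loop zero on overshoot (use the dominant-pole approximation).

Forward path: (37.4 + 1.8s)·7.5/(s(s+4.4)). The closed-loop characteristic equation is s² + (4.4 + 7.5·1.8)s + 7.5·37.4 = 0.
That is s² + 17.9s + 280.5 = 0, so ω_n = 16.75 rad/s and ζ = 17.9/(2·16.75) = 0.5344.
%OS = 100·exp(−πζ/√(1−ζ²)) = 13.7%.

13.7%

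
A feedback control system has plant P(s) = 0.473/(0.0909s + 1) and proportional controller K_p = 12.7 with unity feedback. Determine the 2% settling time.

Closed loop: T(s) = K_p·P/(1+K_p·P) = 6.007/(0.0909s + 1 + 6.007), with pole at s = −(1 + 6.007)/0.0909 = −77.09.
τ = 1/77.09 = 0.01297 s, so 2% settling time ≈ 4τ = 0.0519 s.

T_s ≈ 0.0519 s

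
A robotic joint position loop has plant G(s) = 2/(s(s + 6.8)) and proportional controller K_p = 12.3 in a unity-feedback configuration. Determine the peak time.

From 1 + K_pG(s) = 0: s² + 6.8s + 24.6 = 0 ⇒ ω_n = 4.96, ζ = 0.6855.
Damped frequency ω_d = ω_n√(1−ζ²) = 3.611 rad/s, so peak time T_p = π/ω_d = 0.87 s.

T_p = 0.87 s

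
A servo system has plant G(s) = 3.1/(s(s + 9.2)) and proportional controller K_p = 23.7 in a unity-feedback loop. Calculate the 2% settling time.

T_s ≈ 0.87 s

From 1 + K_pG(s) = 0: s² + 9.2s + 73.47 = 0 ⇒ ω_n = 8.571, ζ = 0.5367.
2% settling time T_s ≈ 4/(ζω_n) = 4/4.6 = 0.87 s.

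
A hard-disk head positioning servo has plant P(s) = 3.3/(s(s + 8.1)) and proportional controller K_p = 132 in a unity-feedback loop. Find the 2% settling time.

The closed-loop denominator s² + 8.1s + 435.6 gives ω_n = √435.6 = 20.87 and ζ = 8.1/(2ω_n) = 0.194.
2% settling time T_s ≈ 4/(ζω_n) = 4/4.05 = 0.988 s.

T_s ≈ 0.988 s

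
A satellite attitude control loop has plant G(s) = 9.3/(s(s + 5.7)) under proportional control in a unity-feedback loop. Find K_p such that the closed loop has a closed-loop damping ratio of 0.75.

K_p = 1.55

Closed-loop characteristic equation: s² + 5.7s + K_p·9.3 = 0.
So ω_n = √(9.3K_p) and 2ζω_n = 5.7, giving ζ = 5.7/(2√(9.3K_p)).
Setting ζ = 0.75: √(9.3K_p) = 5.7/(2·0.75) = 3.8, so K_p = 14.44/9.3 = 1.55.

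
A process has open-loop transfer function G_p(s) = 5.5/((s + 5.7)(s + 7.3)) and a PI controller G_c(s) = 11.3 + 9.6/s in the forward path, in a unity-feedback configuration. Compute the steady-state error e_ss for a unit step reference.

0

The open loop G_c(s)G_p(s) has a pole at the origin (type 1), so the static position error constant is infinite and e_ss = 1/(1+∞) = 0.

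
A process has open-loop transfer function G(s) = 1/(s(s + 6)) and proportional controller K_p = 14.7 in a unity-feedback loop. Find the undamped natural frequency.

1 + K_p·G(s) = 0 gives s² + 6s + 14.7 = 0.
So ω_n² = 14.7 ⇒ ω_n = 3.834 rad/s, and ζ = 6/(2ω_n) = 0.782.

ω_n = 3.83 rad/s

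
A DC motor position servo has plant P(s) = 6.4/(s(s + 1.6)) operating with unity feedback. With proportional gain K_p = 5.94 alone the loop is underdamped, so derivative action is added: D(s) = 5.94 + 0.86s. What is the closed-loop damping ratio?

ζ = 0.576

Forward path: (5.94 + 0.86s)·6.4/(s(s+1.6)). The closed-loop characteristic equation is s² + (1.6 + 6.4·0.86)s + 6.4·5.94 = 0.
That is s² + 7.104s + 38.02 = 0, so ω_n = 6.166 rad/s and ζ = 7.104/(2·6.166) = 0.5761.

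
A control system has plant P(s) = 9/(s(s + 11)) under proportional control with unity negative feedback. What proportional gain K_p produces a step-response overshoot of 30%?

From %OS = 100·exp(−πζ/√(1−ζ²)) = 30%, ζ = −ln(0.3)/√(π²+ln²(0.3)) = 0.3579.
Characteristic equation s² + 11s + 9K_p = 0 gives ζ = 11/(2√(9K_p)).
Setting ζ = 0.3579: √(9K_p) = 11/(2·0.3579) = 15.37, so K_p = 236.2/9 = 26.2.

K_p = 26.2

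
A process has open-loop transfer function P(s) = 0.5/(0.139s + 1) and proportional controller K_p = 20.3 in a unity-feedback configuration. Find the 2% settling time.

T_s ≈ 0.0499 s

Closed loop: T(s) = K_p·P/(1+K_p·P) = 10.15/(0.139s + 1 + 10.15), with pole at s = −(1 + 10.15)/0.139 = −80.22.
τ = 1/80.22 = 0.01247 s, so 2% settling time ≈ 4τ = 0.0499 s.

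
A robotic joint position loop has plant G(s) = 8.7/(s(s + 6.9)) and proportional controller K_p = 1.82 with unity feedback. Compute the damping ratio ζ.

ζ = 0.867

1 + K_p·G(s) = 0 gives s² + 6.9s + 15.83 = 0.
Matching s² + 2ζω_n s + ω_n²: ω_n = √15.83 = 3.979 rad/s and 2ζω_n = 6.9, so ζ = 6.9/(2·3.979) = 0.867.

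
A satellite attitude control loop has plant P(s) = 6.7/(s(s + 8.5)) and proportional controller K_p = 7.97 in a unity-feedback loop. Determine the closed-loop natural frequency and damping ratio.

ω_n = 7.31 rad/s, ζ = 0.582

With unity feedback the closed-loop characteristic equation is s² + 8.5s + 7.97·6.7 = s² + 8.5s + 53.4 = 0.
Matching s² + 2ζω_n s + ω_n²: ω_n = √53.4 = 7.307 rad/s and 2ζω_n = 8.5, so ζ = 8.5/(2·7.307) = 0.582.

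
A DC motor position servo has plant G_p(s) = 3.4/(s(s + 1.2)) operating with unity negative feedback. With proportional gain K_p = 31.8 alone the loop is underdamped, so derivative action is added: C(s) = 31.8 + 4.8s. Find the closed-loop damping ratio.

ζ = 0.842

Forward path: (31.8 + 4.8s)·3.4/(s(s+1.2)). The closed-loop characteristic equation is s² + (1.2 + 3.4·4.8)s + 3.4·31.8 = 0.
That is s² + 17.52s + 108.1 = 0, so ω_n = 10.4 rad/s and ζ = 17.52/(2·10.4) = 0.8425.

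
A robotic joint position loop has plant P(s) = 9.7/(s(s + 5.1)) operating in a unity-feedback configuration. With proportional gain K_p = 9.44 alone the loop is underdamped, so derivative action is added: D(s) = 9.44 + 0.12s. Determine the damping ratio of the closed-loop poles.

ζ = 0.327

Forward path: (9.44 + 0.12s)·9.7/(s(s+5.1)). The closed-loop characteristic equation is s² + (5.1 + 9.7·0.12)s + 9.7·9.44 = 0.
That is s² + 6.264s + 91.57 = 0, so ω_n = 9.569 rad/s and ζ = 6.264/(2·9.569) = 0.3273.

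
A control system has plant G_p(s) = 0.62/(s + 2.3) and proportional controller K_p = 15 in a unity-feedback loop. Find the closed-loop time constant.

τ = 0.0862 s

Closed-loop transfer function: T(s) = K_p·G_p(s)/(1 + K_p·G_p(s)) = 9.3/(s + 2.3 + 9.3) = 9.3/(s + 11.6).
Time constant τ = 1/11.6 = 0.0862 s.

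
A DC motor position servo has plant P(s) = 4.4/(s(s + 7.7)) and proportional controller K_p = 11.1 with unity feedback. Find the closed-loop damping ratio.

1 + K_p·P(s) = 0 gives s² + 7.7s + 48.84 = 0.
Matching s² + 2ζω_n s + ω_n²: ω_n = √48.84 = 6.989 rad/s and 2ζω_n = 7.7, so ζ = 7.7/(2·6.989) = 0.551.

ζ = 0.551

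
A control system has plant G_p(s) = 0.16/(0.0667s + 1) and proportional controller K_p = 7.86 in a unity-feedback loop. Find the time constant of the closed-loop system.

τ = 0.0295 s

Closed loop: T(s) = K_p·G_p/(1+K_p·G_p) = 1.258/(0.0667s + 1 + 1.258), with pole at s = −(1 + 1.258)/0.0667 = −33.85.
Closed-loop time constant τ = 1/33.85 = 0.0295 s.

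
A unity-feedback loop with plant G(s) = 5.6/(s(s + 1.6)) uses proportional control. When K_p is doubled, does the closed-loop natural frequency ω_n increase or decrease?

increase

ω_n = √(5.6·K_p), which grows with K_p.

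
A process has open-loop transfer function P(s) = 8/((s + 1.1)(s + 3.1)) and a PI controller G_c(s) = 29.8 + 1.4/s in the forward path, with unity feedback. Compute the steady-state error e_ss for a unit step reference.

The open loop G_c(s)P(s) has a pole at the origin (type 1), so the static position error constant is infinite and e_ss = 1/(1+∞) = 0.

0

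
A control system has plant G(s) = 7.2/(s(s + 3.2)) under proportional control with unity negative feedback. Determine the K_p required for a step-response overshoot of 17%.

From %OS = 100·exp(−πζ/√(1−ζ²)) = 17%, ζ = −ln(0.17)/√(π²+ln²(0.17)) = 0.4913.
Characteristic equation s² + 3.2s + 7.2K_p = 0 gives ζ = 3.2/(2√(7.2K_p)).
Setting ζ = 0.4913: √(7.2K_p) = 3.2/(2·0.4913) = 3.257, so K_p = 10.61/7.2 = 1.47.

K_p = 1.47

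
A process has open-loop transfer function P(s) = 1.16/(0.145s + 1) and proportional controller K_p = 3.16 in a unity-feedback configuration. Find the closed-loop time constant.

Closed loop: T(s) = K_p·P/(1+K_p·P) = 3.666/(0.145s + 1 + 3.666), with pole at s = −(1 + 3.666)/0.145 = −32.18.
Closed-loop time constant τ = 1/32.18 = 0.0311 s.

τ = 0.0311 s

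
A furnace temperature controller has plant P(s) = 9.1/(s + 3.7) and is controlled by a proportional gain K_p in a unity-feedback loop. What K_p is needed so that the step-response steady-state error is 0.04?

K_p = 9.76

The loop is type 0, so e_ss(step) = 1/(1 + K_pos) with K_pos = K_p·P(0).
P(0) = 2.459. Require 1/(1 + K_p·2.459) = 0.04, so 1 + 2.459·K_p = 25.
K_p = (25 − 1)/2.459 = 9.76.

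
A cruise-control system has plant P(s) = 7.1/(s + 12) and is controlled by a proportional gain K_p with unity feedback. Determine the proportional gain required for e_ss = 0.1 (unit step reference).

For a type-0 loop with proportional control, e_ss = 1/(1 + K_p·P(0)).
P(0) = 0.5917. Require 1/(1 + K_p·0.5917) = 0.1, so 1 + 0.5917·K_p = 10.
K_p = (10 − 1)/0.5917 = 15.2.

K_p = 15.2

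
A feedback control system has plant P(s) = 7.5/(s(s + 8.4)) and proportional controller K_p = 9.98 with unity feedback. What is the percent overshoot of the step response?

17.5%

Closed-loop characteristic equation: s² + 8.4s + 74.85 = 0, so ω_n = 8.652 rad/s and ζ = 8.4/(2·8.652) = 0.4855.
%OS = 100·exp(−πζ/√(1−ζ²)) = 100·exp(−π·0.4855/√0.7643) = 17.5%.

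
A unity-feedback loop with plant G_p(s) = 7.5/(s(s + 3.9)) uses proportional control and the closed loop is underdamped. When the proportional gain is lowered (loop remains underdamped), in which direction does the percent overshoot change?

decrease

ζ = 3.9/(2√(7.5K_p)) rises as K_p falls; higher damping means less overshoot.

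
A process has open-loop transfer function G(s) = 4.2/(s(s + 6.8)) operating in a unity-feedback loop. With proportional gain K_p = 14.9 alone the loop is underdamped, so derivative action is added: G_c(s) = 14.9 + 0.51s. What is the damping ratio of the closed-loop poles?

ζ = 0.565

Forward path: (14.9 + 0.51s)·4.2/(s(s+6.8)). The closed-loop characteristic equation is s² + (6.8 + 4.2·0.51)s + 4.2·14.9 = 0.
That is s² + 8.942s + 62.58 = 0, so ω_n = 7.911 rad/s and ζ = 8.942/(2·7.911) = 0.5652.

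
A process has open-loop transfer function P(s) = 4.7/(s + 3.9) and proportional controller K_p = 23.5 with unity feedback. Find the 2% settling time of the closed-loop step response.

Closed-loop transfer function: T(s) = K_p·P(s)/(1 + K_p·P(s)) = 110.5/(s + 3.9 + 110.5) = 110.5/(s + 114.4).
Time constant τ = 1/114.4 = 0.008745 s, so the 2% settling time is about 4τ = 0.035 s.

T_s ≈ 0.035 s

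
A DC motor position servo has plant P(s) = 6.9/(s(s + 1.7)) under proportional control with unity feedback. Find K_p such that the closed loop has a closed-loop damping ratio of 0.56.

Closed-loop characteristic equation: s² + 1.7s + K_p·6.9 = 0.
So ω_n = √(6.9K_p) and 2ζω_n = 1.7, giving ζ = 1.7/(2√(6.9K_p)).
Setting ζ = 0.56: √(6.9K_p) = 1.7/(2·0.56) = 1.518, so K_p = 2.304/6.9 = 0.334.

K_p = 0.334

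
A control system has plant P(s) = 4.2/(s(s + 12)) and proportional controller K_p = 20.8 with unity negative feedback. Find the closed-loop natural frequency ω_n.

The closed-loop denominator is s(s+12) + 20.8·4.2 = s² + 12s + 87.36.
Matching s² + 2ζω_n s + ω_n²: ω_n = √87.36 = 9.347 rad/s and 2ζω_n = 12, so ζ = 12/(2·9.347) = 0.642.

ω_n = 9.35 rad/s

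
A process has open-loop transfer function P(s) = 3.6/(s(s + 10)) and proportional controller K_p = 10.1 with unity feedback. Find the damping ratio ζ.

1 + K_p·P(s) = 0 gives s² + 10s + 36.36 = 0.
Matching s² + 2ζω_n s + ω_n²: ω_n = √36.36 = 6.03 rad/s and 2ζω_n = 10, so ζ = 10/(2·6.03) = 0.829.

ζ = 0.829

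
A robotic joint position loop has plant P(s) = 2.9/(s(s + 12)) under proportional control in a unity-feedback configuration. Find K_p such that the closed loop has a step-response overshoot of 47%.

From %OS = 100·exp(−πζ/√(1−ζ²)) = 47%, ζ = −ln(0.47)/√(π²+ln²(0.47)) = 0.2337.
Characteristic equation s² + 12s + 2.9K_p = 0 gives ζ = 12/(2√(2.9K_p)).
Setting ζ = 0.2337: √(2.9K_p) = 12/(2·0.2337) = 25.68, so K_p = 659.3/2.9 = 227.

K_p = 227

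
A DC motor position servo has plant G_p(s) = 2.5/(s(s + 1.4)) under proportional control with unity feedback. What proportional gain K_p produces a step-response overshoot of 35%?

K_p = 1.95

From %OS = 100·exp(−πζ/√(1−ζ²)) = 35%, ζ = −ln(0.35)/√(π²+ln²(0.35)) = 0.3169.
Characteristic equation s² + 1.4s + 2.5K_p = 0 gives ζ = 1.4/(2√(2.5K_p)).
Setting ζ = 0.3169: √(2.5K_p) = 1.4/(2·0.3169) = 2.209, so K_p = 4.878/2.5 = 1.95.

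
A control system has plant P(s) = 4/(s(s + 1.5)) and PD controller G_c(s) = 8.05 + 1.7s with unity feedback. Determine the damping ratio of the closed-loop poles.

Forward path: (8.05 + 1.7s)·4/(s(s+1.5)). The closed-loop characteristic equation is s² + (1.5 + 4·1.7)s + 4·8.05 = 0.
That is s² + 8.3s + 32.2 = 0, so ω_n = 5.675 rad/s and ζ = 8.3/(2·5.675) = 0.7313.

ζ = 0.731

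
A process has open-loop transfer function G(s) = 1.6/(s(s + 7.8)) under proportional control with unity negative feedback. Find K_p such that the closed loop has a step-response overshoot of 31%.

From %OS = 100·exp(−πζ/√(1−ζ²)) = 31%, ζ = −ln(0.31)/√(π²+ln²(0.31)) = 0.3493.
Characteristic equation s² + 7.8s + 1.6K_p = 0 gives ζ = 7.8/(2√(1.6K_p)).
Setting ζ = 0.3493: √(1.6K_p) = 7.8/(2·0.3493) = 11.16, so K_p = 124.7/1.6 = 77.9.

K_p = 77.9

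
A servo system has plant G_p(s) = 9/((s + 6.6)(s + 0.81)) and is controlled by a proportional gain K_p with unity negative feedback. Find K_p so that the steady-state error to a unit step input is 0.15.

K_p = 3.37

Steady-state error for a unit step on this type-0 loop is 1/(1 + K_p·G_p(0)).
G_p(0) = 1.684. Require 1/(1 + K_p·1.684) = 0.15, so 1 + 1.684·K_p = 6.667.
K_p = (6.667 − 1)/1.684 = 3.37.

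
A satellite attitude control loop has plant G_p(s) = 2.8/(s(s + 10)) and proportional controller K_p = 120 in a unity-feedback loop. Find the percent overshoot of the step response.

41%

The closed-loop denominator s² + 10s + 336 gives ω_n = √336 = 18.33 and ζ = 10/(2ω_n) = 0.2728.
%OS = 100·exp(−πζ/√(1−ζ²)) = 100·exp(−π·0.2728/√0.9256) = 41%.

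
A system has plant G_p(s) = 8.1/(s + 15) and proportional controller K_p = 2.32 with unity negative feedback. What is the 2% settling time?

T_s ≈ 0.118 s

Closed-loop transfer function: T(s) = K_p·G_p(s)/(1 + K_p·G_p(s)) = 18.79/(s + 15 + 18.79) = 18.79/(s + 33.79).
Time constant τ = 1/33.79 = 0.02959 s, so the 2% settling time is about 4τ = 0.118 s.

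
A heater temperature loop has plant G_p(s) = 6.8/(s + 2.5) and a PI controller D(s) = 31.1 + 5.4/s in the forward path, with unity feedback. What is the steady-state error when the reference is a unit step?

The open loop D(s)G_p(s) has a pole at the origin (type 1), so the static position error constant is infinite and e_ss = 1/(1+∞) = 0.

0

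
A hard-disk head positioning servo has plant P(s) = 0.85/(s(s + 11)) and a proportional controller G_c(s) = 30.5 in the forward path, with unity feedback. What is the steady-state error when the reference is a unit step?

0

The open loop G_c(s)P(s) has a pole at the origin (type 1), so the static position error constant is infinite and e_ss = 1/(1+∞) = 0.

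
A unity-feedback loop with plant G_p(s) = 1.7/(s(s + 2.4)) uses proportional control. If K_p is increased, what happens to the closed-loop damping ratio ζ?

ζ = 2.4/(2√(1.7K_p)); increasing K_p raises the denominator, so ζ falls.

decrease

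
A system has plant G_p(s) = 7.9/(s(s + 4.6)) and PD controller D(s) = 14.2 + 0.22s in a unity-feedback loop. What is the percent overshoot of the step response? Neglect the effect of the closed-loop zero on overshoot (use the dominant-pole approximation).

Forward path: (14.2 + 0.22s)·7.9/(s(s+4.6)). The closed-loop characteristic equation is s² + (4.6 + 7.9·0.22)s + 7.9·14.2 = 0.
That is s² + 6.338s + 112.2 = 0, so ω_n = 10.59 rad/s and ζ = 6.338/(2·10.59) = 0.2992.
%OS = 100·exp(−πζ/√(1−ζ²)) = 37.3%.

37.3%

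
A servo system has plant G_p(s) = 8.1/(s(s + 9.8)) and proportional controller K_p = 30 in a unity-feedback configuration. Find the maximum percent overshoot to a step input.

35.3%

From 1 + K_pG_p(s) = 0: s² + 9.8s + 243 = 0 ⇒ ω_n = 15.59, ζ = 0.3143.
%OS = 100·exp(−πζ/√(1−ζ²)) = 100·exp(−π·0.3143/√0.9012) = 35.3%.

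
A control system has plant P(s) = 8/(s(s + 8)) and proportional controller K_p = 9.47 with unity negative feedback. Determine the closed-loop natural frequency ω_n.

With unity feedback the closed-loop characteristic equation is s² + 8s + 9.47·8 = s² + 8s + 75.76 = 0.
So ω_n² = 75.76 ⇒ ω_n = 8.704 rad/s, and ζ = 8/(2ω_n) = 0.46.

ω_n = 8.7 rad/s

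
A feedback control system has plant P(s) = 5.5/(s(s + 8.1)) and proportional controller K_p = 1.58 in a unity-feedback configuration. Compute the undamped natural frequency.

ω_n = 2.95 rad/s

The closed-loop denominator is s(s+8.1) + 1.58·5.5 = s² + 8.1s + 8.69.
So ω_n² = 8.69 ⇒ ω_n = 2.948 rad/s, and ζ = 8.1/(2ω_n) = 1.37.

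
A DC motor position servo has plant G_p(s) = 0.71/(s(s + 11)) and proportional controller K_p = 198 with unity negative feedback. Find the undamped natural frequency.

ω_n = 11.9 rad/s

With unity feedback the closed-loop characteristic equation is s² + 11s + 198·0.71 = s² + 11s + 140.6 = 0.
Matching s² + 2ζω_n s + ω_n²: ω_n = √140.6 = 11.86 rad/s and 2ζω_n = 11, so ζ = 11/(2·11.86) = 0.464.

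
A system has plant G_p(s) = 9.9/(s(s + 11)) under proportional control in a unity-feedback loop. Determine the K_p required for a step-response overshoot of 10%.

K_p = 8.74

From %OS = 100·exp(−πζ/√(1−ζ²)) = 10%, ζ = −ln(0.1)/√(π²+ln²(0.1)) = 0.5912.
Characteristic equation s² + 11s + 9.9K_p = 0 gives ζ = 11/(2√(9.9K_p)).
Setting ζ = 0.5912: √(9.9K_p) = 11/(2·0.5912) = 9.304, so K_p = 86.56/9.9 = 8.74.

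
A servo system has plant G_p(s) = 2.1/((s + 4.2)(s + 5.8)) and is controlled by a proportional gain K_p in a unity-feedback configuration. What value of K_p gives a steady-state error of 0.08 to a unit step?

K_p = 133

For a type-0 loop with proportional control, e_ss = 1/(1 + K_p·G_p(0)).
G_p(0) = 0.08621. Require 1/(1 + K_p·0.08621) = 0.08, so 1 + 0.08621·K_p = 12.5.
K_p = (12.5 − 1)/0.08621 = 133.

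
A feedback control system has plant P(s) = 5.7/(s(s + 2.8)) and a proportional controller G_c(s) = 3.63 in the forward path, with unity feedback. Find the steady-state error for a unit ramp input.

0.135

The loop has one pole at the origin (type 1). Velocity error constant K_v = lim_{s→0} s·G_c(s)P(s) = 3.63·5.7/2.8 = 7.39.
Steady-state error to a unit ramp: e_ss = 1/K_v = 0.135.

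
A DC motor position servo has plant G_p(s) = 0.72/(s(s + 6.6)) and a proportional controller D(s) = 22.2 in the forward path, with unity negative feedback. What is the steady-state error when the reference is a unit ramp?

The loop has one pole at the origin (type 1). Velocity error constant K_v = lim_{s→0} s·D(s)G_p(s) = 22.2·0.72/6.6 = 2.422.
Steady-state error to a unit ramp: e_ss = 1/K_v = 0.413.

0.413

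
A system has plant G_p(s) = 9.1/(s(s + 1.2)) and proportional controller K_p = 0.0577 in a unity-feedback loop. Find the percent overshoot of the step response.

From 1 + K_pG_p(s) = 0: s² + 1.2s + 0.5251 = 0 ⇒ ω_n = 0.7246, ζ = 0.828.
%OS = 100·exp(−πζ/√(1−ζ²)) = 100·exp(−π·0.828/√0.3144) = 0.966%.

0.966%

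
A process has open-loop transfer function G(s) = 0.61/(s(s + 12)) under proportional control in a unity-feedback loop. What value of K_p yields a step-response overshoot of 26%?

K_p = 380

From %OS = 100·exp(−πζ/√(1−ζ²)) = 26%, ζ = −ln(0.26)/√(π²+ln²(0.26)) = 0.3941.
Characteristic equation s² + 12s + 0.61K_p = 0 gives ζ = 12/(2√(0.61K_p)).
Setting ζ = 0.3941: √(0.61K_p) = 12/(2·0.3941) = 15.23, so K_p = 231.8/0.61 = 380.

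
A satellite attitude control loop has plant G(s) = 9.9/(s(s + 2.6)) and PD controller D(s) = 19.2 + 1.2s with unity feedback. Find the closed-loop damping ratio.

ζ = 0.525

Forward path: (19.2 + 1.2s)·9.9/(s(s+2.6)). The closed-loop characteristic equation is s² + (2.6 + 9.9·1.2)s + 9.9·19.2 = 0.
That is s² + 14.48s + 190.1 = 0, so ω_n = 13.79 rad/s and ζ = 14.48/(2·13.79) = 0.5251.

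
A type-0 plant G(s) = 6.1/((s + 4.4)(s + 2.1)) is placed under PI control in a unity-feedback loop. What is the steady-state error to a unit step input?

0

The PI controller's integrator makes the forward path type 1, so e_ss to a step is zero.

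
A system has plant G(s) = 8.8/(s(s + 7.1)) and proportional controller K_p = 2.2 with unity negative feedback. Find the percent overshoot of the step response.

1.37%

The closed-loop denominator s² + 7.1s + 19.36 gives ω_n = √19.36 = 4.4 and ζ = 7.1/(2ω_n) = 0.8068.
%OS = 100·exp(−πζ/√(1−ζ²)) = 100·exp(−π·0.8068/√0.349) = 1.37%.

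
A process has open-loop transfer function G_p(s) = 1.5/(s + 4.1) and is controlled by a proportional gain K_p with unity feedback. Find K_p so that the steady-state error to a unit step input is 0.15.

The loop is type 0, so e_ss(step) = 1/(1 + K_pos) with K_pos = K_p·G_p(0).
G_p(0) = 0.3659. Require 1/(1 + K_p·0.3659) = 0.15, so 1 + 0.3659·K_p = 6.667.
K_p = (6.667 − 1)/0.3659 = 15.5.

K_p = 15.5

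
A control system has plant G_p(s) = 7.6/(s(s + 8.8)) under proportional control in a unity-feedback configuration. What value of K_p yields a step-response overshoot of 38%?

K_p = 29.4

From %OS = 100·exp(−πζ/√(1−ζ²)) = 38%, ζ = −ln(0.38)/√(π²+ln²(0.38)) = 0.2943.
Characteristic equation s² + 8.8s + 7.6K_p = 0 gives ζ = 8.8/(2√(7.6K_p)).
Setting ζ = 0.2943: √(7.6K_p) = 8.8/(2·0.2943) = 14.95, so K_p = 223.5/7.6 = 29.4.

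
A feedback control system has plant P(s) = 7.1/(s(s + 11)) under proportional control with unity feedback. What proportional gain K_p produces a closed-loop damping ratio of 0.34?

K_p = 36.9

Closed-loop characteristic equation: s² + 11s + K_p·7.1 = 0.
So ω_n = √(7.1K_p) and 2ζω_n = 11, giving ζ = 11/(2√(7.1K_p)).
Setting ζ = 0.34: √(7.1K_p) = 11/(2·0.34) = 16.18, so K_p = 261.7/7.1 = 36.9.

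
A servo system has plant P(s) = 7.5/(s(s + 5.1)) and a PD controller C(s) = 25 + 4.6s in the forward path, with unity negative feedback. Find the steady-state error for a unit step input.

The open loop C(s)P(s) has a pole at the origin (type 1), so the static position error constant is infinite and e_ss = 1/(1+∞) = 0.

0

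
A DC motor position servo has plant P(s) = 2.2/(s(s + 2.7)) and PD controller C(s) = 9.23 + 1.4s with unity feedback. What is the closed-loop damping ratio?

ζ = 0.641

Forward path: (9.23 + 1.4s)·2.2/(s(s+2.7)). The closed-loop characteristic equation is s² + (2.7 + 2.2·1.4)s + 2.2·9.23 = 0.
That is s² + 5.78s + 20.31 = 0, so ω_n = 4.506 rad/s and ζ = 5.78/(2·4.506) = 0.6413.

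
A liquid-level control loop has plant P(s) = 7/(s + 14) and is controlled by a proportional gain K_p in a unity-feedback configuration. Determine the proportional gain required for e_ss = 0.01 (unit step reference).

Steady-state error for a unit step on this type-0 loop is 1/(1 + K_p·P(0)).
P(0) = 0.5. Require 1/(1 + K_p·0.5) = 0.01, so 1 + 0.5·K_p = 100.
K_p = (100 − 1)/0.5 = 198.

K_p = 198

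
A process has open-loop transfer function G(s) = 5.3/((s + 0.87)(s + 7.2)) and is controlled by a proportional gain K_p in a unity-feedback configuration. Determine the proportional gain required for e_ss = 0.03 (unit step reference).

K_p = 38.2

The loop is type 0, so e_ss(step) = 1/(1 + K_pos) with K_pos = K_p·G(0).
G(0) = 0.8461. Require 1/(1 + K_p·0.8461) = 0.03, so 1 + 0.8461·K_p = 33.33.
K_p = (33.33 − 1)/0.8461 = 38.2.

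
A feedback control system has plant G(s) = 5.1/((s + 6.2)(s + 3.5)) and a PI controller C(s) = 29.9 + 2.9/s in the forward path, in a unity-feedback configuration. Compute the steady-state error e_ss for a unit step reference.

The open loop C(s)G(s) has a pole at the origin (type 1), so the static position error constant is infinite and e_ss = 1/(1+∞) = 0.

0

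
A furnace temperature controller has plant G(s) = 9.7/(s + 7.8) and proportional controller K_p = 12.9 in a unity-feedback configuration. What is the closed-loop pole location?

Closed-loop transfer function: T(s) = K_p·G(s)/(1 + K_p·G(s)) = 125.1/(s + 7.8 + 125.1) = 125.1/(s + 132.9).
The closed-loop pole is at s = −132.9.

s = -132.9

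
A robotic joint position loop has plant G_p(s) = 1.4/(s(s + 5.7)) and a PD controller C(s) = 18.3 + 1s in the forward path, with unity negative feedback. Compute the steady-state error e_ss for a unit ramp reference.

The loop has one pole at the origin (type 1). Velocity error constant K_v = lim_{s→0} s·C(s)G_p(s) = 18.3·1.4/5.7 = 4.495.
Steady-state error to a unit ramp: e_ss = 1/K_v = 0.222.

0.222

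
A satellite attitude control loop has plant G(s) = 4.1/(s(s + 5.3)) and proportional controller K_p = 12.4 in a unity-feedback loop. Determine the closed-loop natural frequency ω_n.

1 + K_p·G(s) = 0 gives s² + 5.3s + 50.84 = 0.
Matching s² + 2ζω_n s + ω_n²: ω_n = √50.84 = 7.13 rad/s and 2ζω_n = 5.3, so ζ = 5.3/(2·7.13) = 0.372.

ω_n = 7.13 rad/s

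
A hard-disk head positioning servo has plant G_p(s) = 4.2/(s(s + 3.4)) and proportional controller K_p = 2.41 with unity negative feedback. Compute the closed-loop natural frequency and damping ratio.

With unity feedback the closed-loop characteristic equation is s² + 3.4s + 2.41·4.2 = s² + 3.4s + 10.12 = 0.
So ω_n² = 10.12 ⇒ ω_n = 3.182 rad/s, and ζ = 3.4/(2ω_n) = 0.534.

ω_n = 3.18 rad/s, ζ = 0.534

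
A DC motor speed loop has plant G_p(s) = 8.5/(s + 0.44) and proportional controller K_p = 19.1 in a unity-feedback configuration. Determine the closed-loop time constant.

τ = 0.00614 s

Closed-loop transfer function: T(s) = K_p·G_p(s)/(1 + K_p·G_p(s)) = 162.4/(s + 0.44 + 162.4) = 162.4/(s + 162.8).
Time constant τ = 1/162.8 = 0.00614 s.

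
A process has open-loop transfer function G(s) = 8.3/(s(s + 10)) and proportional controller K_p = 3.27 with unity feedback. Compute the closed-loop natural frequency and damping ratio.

The closed-loop denominator is s(s+10) + 3.27·8.3 = s² + 10s + 27.14.
So ω_n² = 27.14 ⇒ ω_n = 5.21 rad/s, and ζ = 10/(2ω_n) = 0.96.

ω_n = 5.21 rad/s, ζ = 0.96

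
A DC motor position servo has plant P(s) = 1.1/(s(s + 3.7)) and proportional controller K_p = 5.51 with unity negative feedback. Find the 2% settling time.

T_s ≈ 2.16 s

From 1 + K_pP(s) = 0: s² + 3.7s + 6.061 = 0 ⇒ ω_n = 2.462, ζ = 0.7514.
2% settling time T_s ≈ 4/(ζω_n) = 4/1.85 = 2.16 s.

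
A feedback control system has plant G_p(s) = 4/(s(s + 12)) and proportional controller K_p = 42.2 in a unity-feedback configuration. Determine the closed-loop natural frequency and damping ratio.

With unity feedback the closed-loop characteristic equation is s² + 12s + 42.2·4 = s² + 12s + 168.8 = 0.
So ω_n² = 168.8 ⇒ ω_n = 12.99 rad/s, and ζ = 12/(2ω_n) = 0.462.

ω_n = 13 rad/s, ζ = 0.462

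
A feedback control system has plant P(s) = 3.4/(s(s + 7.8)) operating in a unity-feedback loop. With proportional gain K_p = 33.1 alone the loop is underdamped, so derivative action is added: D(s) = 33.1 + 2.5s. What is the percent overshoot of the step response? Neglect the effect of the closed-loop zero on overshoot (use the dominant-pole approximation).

2.3%

Forward path: (33.1 + 2.5s)·3.4/(s(s+7.8)). The closed-loop characteristic equation is s² + (7.8 + 3.4·2.5)s + 3.4·33.1 = 0.
That is s² + 16.3s + 112.5 = 0, so ω_n = 10.61 rad/s and ζ = 16.3/(2·10.61) = 0.7683.
%OS = 100·exp(−πζ/√(1−ζ²)) = 2.3%.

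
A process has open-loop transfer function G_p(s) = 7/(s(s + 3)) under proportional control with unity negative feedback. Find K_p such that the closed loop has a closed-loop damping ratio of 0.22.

Closed-loop characteristic equation: s² + 3s + K_p·7 = 0.
So ω_n = √(7K_p) and 2ζω_n = 3, giving ζ = 3/(2√(7K_p)).
Setting ζ = 0.22: √(7K_p) = 3/(2·0.22) = 6.818, so K_p = 46.49/7 = 6.64.

K_p = 6.64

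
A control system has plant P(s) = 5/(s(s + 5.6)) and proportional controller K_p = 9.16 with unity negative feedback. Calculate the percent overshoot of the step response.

24%

The closed-loop denominator s² + 5.6s + 45.8 gives ω_n = √45.8 = 6.768 and ζ = 5.6/(2ω_n) = 0.4137.
%OS = 100·exp(−πζ/√(1−ζ²)) = 100·exp(−π·0.4137/√0.8288) = 24%.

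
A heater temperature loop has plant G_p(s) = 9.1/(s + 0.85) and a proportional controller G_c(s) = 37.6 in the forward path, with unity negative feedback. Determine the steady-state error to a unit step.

0.00248

The loop is type 0. Static position error constant K_pos = G_c(0)·G_p(0) = 37.6·10.71 = 402.5.
Steady-state error to a unit step: e_ss = 1/(1+K_pos) = 1/403.5 = 0.00248.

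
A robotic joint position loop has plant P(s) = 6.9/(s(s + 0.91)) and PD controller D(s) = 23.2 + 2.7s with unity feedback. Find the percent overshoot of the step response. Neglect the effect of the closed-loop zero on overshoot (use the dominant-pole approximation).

2.2%

Forward path: (23.2 + 2.7s)·6.9/(s(s+0.91)). The closed-loop characteristic equation is s² + (0.91 + 6.9·2.7)s + 6.9·23.2 = 0.
That is s² + 19.54s + 160.1 = 0, so ω_n = 12.65 rad/s and ζ = 19.54/(2·12.65) = 0.7722.
%OS = 100·exp(−πζ/√(1−ζ²)) = 2.2%.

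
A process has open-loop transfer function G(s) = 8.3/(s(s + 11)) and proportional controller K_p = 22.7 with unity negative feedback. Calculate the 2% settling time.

T_s ≈ 0.727 s

From 1 + K_pG(s) = 0: s² + 11s + 188.4 = 0 ⇒ ω_n = 13.73, ζ = 0.4007.
2% settling time T_s ≈ 4/(ζω_n) = 4/5.5 = 0.727 s.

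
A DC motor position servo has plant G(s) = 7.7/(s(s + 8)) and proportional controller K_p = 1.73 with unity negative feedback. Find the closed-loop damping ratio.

1 + K_p·G(s) = 0 gives s² + 8s + 13.32 = 0.
Matching s² + 2ζω_n s + ω_n²: ω_n = √13.32 = 3.65 rad/s and 2ζω_n = 8, so ζ = 8/(2·3.65) = 1.1.

ζ = 1.1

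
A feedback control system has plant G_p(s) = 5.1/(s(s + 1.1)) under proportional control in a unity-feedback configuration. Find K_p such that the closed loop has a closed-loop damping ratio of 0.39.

K_p = 0.39

Closed-loop characteristic equation: s² + 1.1s + K_p·5.1 = 0.
So ω_n = √(5.1K_p) and 2ζω_n = 1.1, giving ζ = 1.1/(2√(5.1K_p)).
Setting ζ = 0.39: √(5.1K_p) = 1.1/(2·0.39) = 1.41, so K_p = 1.989/5.1 = 0.39.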